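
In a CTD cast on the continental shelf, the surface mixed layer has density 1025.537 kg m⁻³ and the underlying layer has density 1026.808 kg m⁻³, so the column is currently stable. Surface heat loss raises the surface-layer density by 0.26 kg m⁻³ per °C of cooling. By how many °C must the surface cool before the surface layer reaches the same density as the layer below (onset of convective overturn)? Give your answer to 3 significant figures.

Density deficit of the surface layer: 1026.808 − 1025.537 = 1.271 kg m⁻³.
Required change = 1.271 / 0.26 = 4.89 °C.

4.89 °C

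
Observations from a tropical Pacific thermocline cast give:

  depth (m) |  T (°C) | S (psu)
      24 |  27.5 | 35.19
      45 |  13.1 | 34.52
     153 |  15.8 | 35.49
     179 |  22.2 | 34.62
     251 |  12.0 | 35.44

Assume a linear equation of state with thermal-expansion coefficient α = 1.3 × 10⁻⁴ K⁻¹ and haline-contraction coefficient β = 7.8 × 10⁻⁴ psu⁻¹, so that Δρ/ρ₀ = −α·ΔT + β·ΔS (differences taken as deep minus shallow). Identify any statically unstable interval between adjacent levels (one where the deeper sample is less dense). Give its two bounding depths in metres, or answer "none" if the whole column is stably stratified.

153–179 m

Evaluate Δρ/ρ₀ = −αΔT + βΔS across each adjacent pair:
  24–45 m: −αΔT+βΔS = −(1.3 × 10⁻⁴)(-14.4)+(7.8 × 10⁻⁴)(-0.67) = 1.3 × 10⁻³ → stable
  45–153 m: −αΔT+βΔS = −(1.3 × 10⁻⁴)(+2.7)+(7.8 × 10⁻⁴)(+0.97) = 4.1 × 10⁻⁴ → stable
  153–179 m: −αΔT+βΔS = −(1.3 × 10⁻⁴)(+6.4)+(7.8 × 10⁻⁴)(-0.87) = -1.5 × 10⁻³ → UNSTABLE
  179–251 m: −αΔT+βΔS = −(1.3 × 10⁻⁴)(-10.2)+(7.8 × 10⁻⁴)(+0.82) = 2.0 × 10⁻³ → stable
The 153–179 m interval has Δρ < 0: lighter water underlies denser water.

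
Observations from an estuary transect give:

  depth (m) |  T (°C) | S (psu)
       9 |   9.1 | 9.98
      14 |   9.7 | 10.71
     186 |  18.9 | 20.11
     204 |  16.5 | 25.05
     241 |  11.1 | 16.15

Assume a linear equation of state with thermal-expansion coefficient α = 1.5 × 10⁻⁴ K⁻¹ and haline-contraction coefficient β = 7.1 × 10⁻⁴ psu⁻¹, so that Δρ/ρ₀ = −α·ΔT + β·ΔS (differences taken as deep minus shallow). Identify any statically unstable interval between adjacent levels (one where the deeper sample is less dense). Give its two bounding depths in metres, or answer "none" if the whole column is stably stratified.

Evaluate Δρ/ρ₀ = −αΔT + βΔS across each adjacent pair:
  9–14 m: −αΔT+βΔS = −(1.5 × 10⁻⁴)(+0.6)+(7.1 × 10⁻⁴)(+0.73) = 4.3 × 10⁻⁴ → stable
  14–186 m: −αΔT+βΔS = −(1.5 × 10⁻⁴)(+9.2)+(7.1 × 10⁻⁴)(+9.40) = 5.3 × 10⁻³ → stable
  186–204 m: −αΔT+βΔS = −(1.5 × 10⁻⁴)(-2.4)+(7.1 × 10⁻⁴)(+4.94) = 3.9 × 10⁻³ → stable
  204–241 m: −αΔT+βΔS = −(1.5 × 10⁻⁴)(-5.4)+(7.1 × 10⁻⁴)(-8.90) = -5.5 × 10⁻³ → UNSTABLE
The 204–241 m interval has Δρ < 0: lighter water underlies denser water.

204–241 m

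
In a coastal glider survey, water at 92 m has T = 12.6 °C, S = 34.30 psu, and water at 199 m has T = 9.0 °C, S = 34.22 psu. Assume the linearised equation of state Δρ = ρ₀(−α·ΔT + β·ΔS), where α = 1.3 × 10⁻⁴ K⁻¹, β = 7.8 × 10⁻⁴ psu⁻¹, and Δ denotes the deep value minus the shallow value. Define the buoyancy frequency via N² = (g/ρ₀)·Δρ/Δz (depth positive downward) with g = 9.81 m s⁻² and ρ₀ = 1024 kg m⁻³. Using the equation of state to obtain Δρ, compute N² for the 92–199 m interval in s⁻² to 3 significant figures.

ΔT = -3.6 K, ΔS = -0.08 psu (deep − shallow).
Δρ/ρ₀ = −αΔT + βΔS = 4.68 × 10⁻⁴ − 6.24 × 10⁻⁵ = 4.056 × 10⁻⁴, so Δρ ≈ 0.4153 kg m⁻³.
N² = (g/ρ₀)·Δρ/Δz = g·(Δρ/ρ₀)/Δz = 9.81 × 4.056 × 10⁻⁴ / 107 = 3.7186 × 10⁻⁵ s⁻² ≈ 3.72 × 10⁻⁵ s⁻².

3.72 × 10⁻⁵ s⁻²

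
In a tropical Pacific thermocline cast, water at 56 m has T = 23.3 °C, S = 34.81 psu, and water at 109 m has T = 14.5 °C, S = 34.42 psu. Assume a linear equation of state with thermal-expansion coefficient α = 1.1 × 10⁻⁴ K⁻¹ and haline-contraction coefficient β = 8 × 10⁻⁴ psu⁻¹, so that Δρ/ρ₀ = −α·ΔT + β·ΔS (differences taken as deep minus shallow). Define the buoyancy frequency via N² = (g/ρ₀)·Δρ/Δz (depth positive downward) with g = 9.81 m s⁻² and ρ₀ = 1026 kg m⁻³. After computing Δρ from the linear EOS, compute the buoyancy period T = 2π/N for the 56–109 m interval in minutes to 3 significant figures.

ΔT = -8.8 K, ΔS = -0.39 psu (deep − shallow).
Δρ/ρ₀ = −αΔT + βΔS = 9.68 × 10⁻⁴ − 3.12 × 10⁻⁴ = 6.56 × 10⁻⁴, so Δρ ≈ 0.6731 kg m⁻³.
N² = (g/ρ₀)·Δρ/Δz = g·(Δρ/ρ₀)/Δz = 9.81 × 6.56 × 10⁻⁴ / 53 = 1.2142 × 10⁻⁴ s⁻².
N = √(1.2142 × 10⁻⁴) = 0.011019 rad s⁻¹ → T = 2π/N = 570.21 s = 9.5035 min ≈ 9.50 min.

9.50 min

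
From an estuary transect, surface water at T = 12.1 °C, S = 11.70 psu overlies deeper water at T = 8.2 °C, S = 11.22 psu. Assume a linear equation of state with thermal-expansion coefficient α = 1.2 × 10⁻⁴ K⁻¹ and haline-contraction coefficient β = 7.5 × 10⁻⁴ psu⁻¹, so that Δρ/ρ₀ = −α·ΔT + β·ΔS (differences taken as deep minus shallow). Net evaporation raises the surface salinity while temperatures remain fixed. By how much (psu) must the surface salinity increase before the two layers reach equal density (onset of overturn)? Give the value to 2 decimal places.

0.14 psu

Neutral buoyancy requires −α(T_deep − T_surf) + β(S_deep − S_surf′) = 0.
S_surf′ = S_deep − (α/β)·ΔT = 11.22 − (1.2 × 10⁻⁴/7.5 × 10⁻⁴)·(-3.9) = 11.8440 psu.
Increase required: 11.8440 − 11.70 = 0.1440 psu.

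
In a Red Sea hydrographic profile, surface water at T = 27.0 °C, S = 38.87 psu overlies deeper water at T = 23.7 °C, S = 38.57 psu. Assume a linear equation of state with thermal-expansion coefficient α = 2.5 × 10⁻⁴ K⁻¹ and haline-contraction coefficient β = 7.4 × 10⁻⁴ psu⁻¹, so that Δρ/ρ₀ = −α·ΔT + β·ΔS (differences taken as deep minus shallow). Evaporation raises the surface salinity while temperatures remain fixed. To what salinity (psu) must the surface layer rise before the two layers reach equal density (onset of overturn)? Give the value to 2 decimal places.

39.68 psu

Neutral buoyancy requires −α(T_deep − T_surf) + β(S_deep − S_surf′) = 0.
S_surf′ = S_deep − (α/β)·ΔT = 38.57 − (2.5 × 10⁻⁴/7.4 × 10⁻⁴)·(-3.3) = 39.6849 psu.
Increase required: 39.6849 − 38.87 = 0.8149 psu.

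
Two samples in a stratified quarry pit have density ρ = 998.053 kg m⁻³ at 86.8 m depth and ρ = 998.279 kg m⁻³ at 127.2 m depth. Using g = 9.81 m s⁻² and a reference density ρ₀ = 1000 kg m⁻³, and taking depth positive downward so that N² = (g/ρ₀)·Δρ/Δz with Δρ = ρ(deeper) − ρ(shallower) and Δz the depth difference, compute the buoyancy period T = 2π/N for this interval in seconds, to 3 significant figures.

848 s

Δρ = 998.279 − 998.053 = 0.226 kg m⁻³ over Δz = 127.2 − 86.8 = 40.4 m.
N² = (9.81/1000) × (0.226/40.4) = 5.4878 × 10⁻⁵ s⁻².
N = √(5.4878 × 10⁻⁵) = 7.4080 × 10⁻³ rad s⁻¹, so T = 2π/N = 848.16 s ≈ 848 s.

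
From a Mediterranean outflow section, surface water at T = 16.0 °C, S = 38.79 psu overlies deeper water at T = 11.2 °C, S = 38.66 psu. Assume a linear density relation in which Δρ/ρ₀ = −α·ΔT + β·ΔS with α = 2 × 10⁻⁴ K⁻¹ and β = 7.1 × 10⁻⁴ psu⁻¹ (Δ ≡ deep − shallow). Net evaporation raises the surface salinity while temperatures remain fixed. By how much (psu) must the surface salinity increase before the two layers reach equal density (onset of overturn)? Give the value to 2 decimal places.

Neutral buoyancy requires −α(T_deep − T_surf) + β(S_deep − S_surf′) = 0.
S_surf′ = S_deep − (α/β)·ΔT = 38.66 − (2 × 10⁻⁴/7.1 × 10⁻⁴)·(-4.8) = 40.0121 psu.
Increase required: 40.0121 − 38.79 = 1.2221 psu.

1.22 psu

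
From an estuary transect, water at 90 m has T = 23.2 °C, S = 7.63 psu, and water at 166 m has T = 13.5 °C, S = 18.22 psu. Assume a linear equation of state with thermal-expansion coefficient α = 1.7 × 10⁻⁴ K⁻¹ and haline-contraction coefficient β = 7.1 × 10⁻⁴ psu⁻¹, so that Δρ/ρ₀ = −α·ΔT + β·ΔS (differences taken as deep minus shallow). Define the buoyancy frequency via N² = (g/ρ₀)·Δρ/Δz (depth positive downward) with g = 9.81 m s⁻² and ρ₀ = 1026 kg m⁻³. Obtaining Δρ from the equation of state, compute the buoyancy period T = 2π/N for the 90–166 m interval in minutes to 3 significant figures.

3.04 min

ΔT = -9.7 K, ΔS = +10.59 psu (deep − shallow).
Δρ/ρ₀ = −αΔT + βΔS = 1.649 × 10⁻³ + 7.5189 × 10⁻³ = 9.1679 × 10⁻³, so Δρ ≈ 9.406 kg m⁻³.
N² = (g/ρ₀)·Δρ/Δz = g·(Δρ/ρ₀)/Δz = 9.81 × 9.1679 × 10⁻³ / 76 = 1.1834 × 10⁻³ s⁻².
N = √(1.1834 × 10⁻³) = 0.034401 rad s⁻¹ → T = 2π/N = 182.65 s = 3.0442 min ≈ 3.04 min.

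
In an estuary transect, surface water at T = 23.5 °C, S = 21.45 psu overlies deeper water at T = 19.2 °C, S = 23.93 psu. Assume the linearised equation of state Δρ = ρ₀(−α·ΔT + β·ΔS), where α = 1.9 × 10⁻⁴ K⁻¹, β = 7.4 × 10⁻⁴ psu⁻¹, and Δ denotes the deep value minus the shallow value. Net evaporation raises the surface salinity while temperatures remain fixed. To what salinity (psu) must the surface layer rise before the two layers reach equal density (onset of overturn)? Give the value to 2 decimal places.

25.03 psu

Neutral buoyancy requires −α(T_deep − T_surf) + β(S_deep − S_surf′) = 0.
S_surf′ = S_deep − (α/β)·ΔT = 23.93 − (1.9 × 10⁻⁴/7.4 × 10⁻⁴)·(-4.3) = 25.0341 psu.
Increase required: 25.0341 − 21.45 = 3.5841 psu.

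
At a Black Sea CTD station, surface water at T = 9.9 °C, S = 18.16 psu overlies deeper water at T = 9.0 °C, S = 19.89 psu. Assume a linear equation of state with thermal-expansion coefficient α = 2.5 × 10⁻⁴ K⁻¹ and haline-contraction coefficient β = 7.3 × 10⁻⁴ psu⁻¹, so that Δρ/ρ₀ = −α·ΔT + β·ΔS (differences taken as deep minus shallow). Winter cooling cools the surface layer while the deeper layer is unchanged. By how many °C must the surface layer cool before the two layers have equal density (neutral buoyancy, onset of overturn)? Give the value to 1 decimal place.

Neutral buoyancy requires Δρ = 0, i.e. −α(T_deep − T_surf′) + β(S_deep − S_surf) = 0.
T_surf′ = T_deep − (β/α)·ΔS = 9.0 − (7.3 × 10⁻⁴/2.5 × 10⁻⁴)·(+1.73) = 3.948 °C.
Cooling required: 9.9 − (3.948) = 5.952 °C.

6.0 °C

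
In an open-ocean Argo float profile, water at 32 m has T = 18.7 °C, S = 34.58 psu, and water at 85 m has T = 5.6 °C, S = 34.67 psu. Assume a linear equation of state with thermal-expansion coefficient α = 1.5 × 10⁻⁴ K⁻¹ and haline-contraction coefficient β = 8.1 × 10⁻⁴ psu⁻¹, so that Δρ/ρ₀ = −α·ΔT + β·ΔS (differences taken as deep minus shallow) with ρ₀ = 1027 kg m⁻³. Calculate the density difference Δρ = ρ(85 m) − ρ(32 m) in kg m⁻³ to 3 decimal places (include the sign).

ΔT = -13.1 K, ΔS = +0.09 psu (deep − shallow).
Δρ/ρ₀ = −(1.5 × 10⁻⁴)(-13.1) + (8.1 × 10⁻⁴)(+0.09) = 2.0379 × 10⁻³.
Δρ = 1027 × (2.0379 × 10⁻³) = +2.093 kg m⁻³.
Positive Δρ: denser below, stable.

+2.093 kg m⁻³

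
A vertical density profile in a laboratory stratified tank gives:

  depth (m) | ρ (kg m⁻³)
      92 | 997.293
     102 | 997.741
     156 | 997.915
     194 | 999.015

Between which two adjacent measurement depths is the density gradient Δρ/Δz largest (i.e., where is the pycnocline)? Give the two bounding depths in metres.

92–102 m

Compute the density gradient over each adjacent pair:
  92–102 m: Δρ/Δz = 0.448/10 = 0.045 kg m⁻⁴
  102–156 m: Δρ/Δz = 0.174/54 = 3.2 × 10⁻³ kg m⁻⁴
  156–194 m: Δρ/Δz = 1.100/38 = 0.029 kg m⁻⁴
The largest gradient is in the 92–102 m interval — the pycnocline.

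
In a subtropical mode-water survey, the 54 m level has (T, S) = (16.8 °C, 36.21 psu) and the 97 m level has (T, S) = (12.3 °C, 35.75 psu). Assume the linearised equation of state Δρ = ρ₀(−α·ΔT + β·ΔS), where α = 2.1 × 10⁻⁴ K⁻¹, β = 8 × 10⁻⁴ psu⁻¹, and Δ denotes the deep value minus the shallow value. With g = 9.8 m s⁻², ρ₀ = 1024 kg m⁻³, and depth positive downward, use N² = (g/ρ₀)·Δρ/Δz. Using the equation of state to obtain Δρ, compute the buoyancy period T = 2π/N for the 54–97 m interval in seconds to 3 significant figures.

548 s

ΔT = -4.5 K, ΔS = -0.46 psu (deep − shallow).
Δρ/ρ₀ = −αΔT + βΔS = 9.45 × 10⁻⁴ − 3.68 × 10⁻⁴ = 5.77 × 10⁻⁴, so Δρ ≈ 0.5908 kg m⁻³.
N² = (g/ρ₀)·Δρ/Δz = g·(Δρ/ρ₀)/Δz = 9.8 × 5.77 × 10⁻⁴ / 43 = 1.3150 × 10⁻⁴ s⁻².
N = √(1.3150 × 10⁻⁴) = 0.011467 rad s⁻¹ → T = 2π/N = 547.94 s ≈ 548 s.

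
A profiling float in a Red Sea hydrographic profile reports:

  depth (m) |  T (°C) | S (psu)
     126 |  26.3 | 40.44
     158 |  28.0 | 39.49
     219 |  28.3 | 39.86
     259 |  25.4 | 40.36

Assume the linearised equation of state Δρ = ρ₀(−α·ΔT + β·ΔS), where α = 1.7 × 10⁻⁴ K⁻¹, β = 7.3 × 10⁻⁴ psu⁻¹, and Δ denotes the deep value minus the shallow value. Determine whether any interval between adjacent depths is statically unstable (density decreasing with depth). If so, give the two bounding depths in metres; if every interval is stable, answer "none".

Evaluate Δρ/ρ₀ = −αΔT + βΔS across each adjacent pair:
  126–158 m: −αΔT+βΔS = −(1.7 × 10⁻⁴)(+1.7)+(7.3 × 10⁻⁴)(-0.95) = -9.8 × 10⁻⁴ → UNSTABLE
  158–219 m: −αΔT+βΔS = −(1.7 × 10⁻⁴)(+0.3)+(7.3 × 10⁻⁴)(+0.37) = 2.2 × 10⁻⁴ → stable
  219–259 m: −αΔT+βΔS = −(1.7 × 10⁻⁴)(-2.9)+(7.3 × 10⁻⁴)(+0.50) = 8.6 × 10⁻⁴ → stable
The 126–158 m interval has Δρ < 0: lighter water underlies denser water.

126–158 m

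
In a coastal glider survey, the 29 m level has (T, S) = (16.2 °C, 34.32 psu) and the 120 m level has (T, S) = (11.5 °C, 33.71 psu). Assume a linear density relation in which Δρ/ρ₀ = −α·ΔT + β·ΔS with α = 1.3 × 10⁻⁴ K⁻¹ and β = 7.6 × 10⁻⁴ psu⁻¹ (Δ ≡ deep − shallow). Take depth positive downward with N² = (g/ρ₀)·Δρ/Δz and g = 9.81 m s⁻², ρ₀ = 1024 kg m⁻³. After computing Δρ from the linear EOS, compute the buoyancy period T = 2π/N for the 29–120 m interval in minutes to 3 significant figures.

ΔT = -4.7 K, ΔS = -0.61 psu (deep − shallow).
Δρ/ρ₀ = −αΔT + βΔS = 6.11 × 10⁻⁴ − 4.636 × 10⁻⁴ = 1.474 × 10⁻⁴, so Δρ ≈ 0.1509 kg m⁻³.
N² = (g/ρ₀)·Δρ/Δz = g·(Δρ/ρ₀)/Δz = 9.81 × 1.474 × 10⁻⁴ / 91 = 1.5890 × 10⁻⁵ s⁻².
N = √(1.5890 × 10⁻⁵) = 3.9862 × 10⁻³ rad s⁻¹ → T = 2π/N = 1.5762 × 10³ s = 26.270 min ≈ 26.3 min.

26.3 min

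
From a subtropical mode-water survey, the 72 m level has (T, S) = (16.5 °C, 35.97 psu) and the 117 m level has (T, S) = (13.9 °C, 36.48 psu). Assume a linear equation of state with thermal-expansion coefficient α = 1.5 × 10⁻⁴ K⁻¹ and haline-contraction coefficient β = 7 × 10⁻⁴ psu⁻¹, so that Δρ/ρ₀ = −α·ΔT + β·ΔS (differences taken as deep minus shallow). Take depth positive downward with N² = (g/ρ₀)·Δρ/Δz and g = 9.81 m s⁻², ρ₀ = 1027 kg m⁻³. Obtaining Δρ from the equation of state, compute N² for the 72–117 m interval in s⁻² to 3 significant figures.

1.63 × 10⁻⁴ s⁻²

ΔT = -2.6 K, ΔS = +0.51 psu (deep − shallow).
Δρ/ρ₀ = −αΔT + βΔS = 3.90 × 10⁻⁴ + 3.57 × 10⁻⁴ = 7.47 × 10⁻⁴, so Δρ ≈ 0.7672 kg m⁻³.
N² = (g/ρ₀)·Δρ/Δz = g·(Δρ/ρ₀)/Δz = 9.81 × 7.47 × 10⁻⁴ / 45 = 1.6285 × 10⁻⁴ s⁻² ≈ 1.63 × 10⁻⁴ s⁻².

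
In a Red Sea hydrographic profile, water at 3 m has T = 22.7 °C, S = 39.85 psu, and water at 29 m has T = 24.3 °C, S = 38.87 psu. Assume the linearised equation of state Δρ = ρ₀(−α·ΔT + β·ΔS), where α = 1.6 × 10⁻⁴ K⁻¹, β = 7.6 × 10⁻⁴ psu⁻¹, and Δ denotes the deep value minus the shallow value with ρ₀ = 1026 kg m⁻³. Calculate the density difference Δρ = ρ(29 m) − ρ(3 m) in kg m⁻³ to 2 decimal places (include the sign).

-1.03 kg m⁻³

ΔT = +1.6 K, ΔS = -0.98 psu (deep − shallow).
Δρ/ρ₀ = −(1.6 × 10⁻⁴)(+1.6) + (7.6 × 10⁻⁴)(-0.98) = -1.0008 × 10⁻³.
Δρ = 1026 × (-1.0008 × 10⁻³) = -1.03 kg m⁻³.
Negative Δρ: lighter below, statically unstable.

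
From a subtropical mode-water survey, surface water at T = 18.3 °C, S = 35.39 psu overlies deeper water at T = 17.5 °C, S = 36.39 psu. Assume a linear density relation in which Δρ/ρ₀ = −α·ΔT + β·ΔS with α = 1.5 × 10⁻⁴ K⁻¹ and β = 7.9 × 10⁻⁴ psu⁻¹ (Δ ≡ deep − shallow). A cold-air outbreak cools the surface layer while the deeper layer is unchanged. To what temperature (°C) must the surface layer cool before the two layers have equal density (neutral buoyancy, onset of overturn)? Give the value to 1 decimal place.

12.2 °C

Neutral buoyancy requires Δρ = 0, i.e. −α(T_deep − T_surf′) + β(S_deep − S_surf) = 0.
T_surf′ = T_deep − (β/α)·ΔS = 17.5 − (7.9 × 10⁻⁴/1.5 × 10⁻⁴)·(+1.00) = 12.233 °C.
Cooling required: 18.3 − (12.233) = 6.067 °C.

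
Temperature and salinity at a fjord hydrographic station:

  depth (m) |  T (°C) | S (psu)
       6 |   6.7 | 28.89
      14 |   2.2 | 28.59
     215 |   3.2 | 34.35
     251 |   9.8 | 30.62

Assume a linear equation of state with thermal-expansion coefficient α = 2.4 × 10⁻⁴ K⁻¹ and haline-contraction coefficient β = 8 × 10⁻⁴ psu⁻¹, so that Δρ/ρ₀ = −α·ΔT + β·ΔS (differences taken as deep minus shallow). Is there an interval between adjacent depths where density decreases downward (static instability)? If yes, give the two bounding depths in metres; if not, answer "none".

215–251 m

Evaluate Δρ/ρ₀ = −αΔT + βΔS across each adjacent pair:
  6–14 m: −αΔT+βΔS = −(2.4 × 10⁻⁴)(-4.5)+(8 × 10⁻⁴)(-0.30) = 8.4 × 10⁻⁴ → stable
  14–215 m: −αΔT+βΔS = −(2.4 × 10⁻⁴)(+1.0)+(8 × 10⁻⁴)(+5.76) = 4.4 × 10⁻³ → stable
  215–251 m: −αΔT+βΔS = −(2.4 × 10⁻⁴)(+6.6)+(8 × 10⁻⁴)(-3.73) = -4.6 × 10⁻³ → UNSTABLE
The 215–251 m interval has Δρ < 0: lighter water underlies denser water.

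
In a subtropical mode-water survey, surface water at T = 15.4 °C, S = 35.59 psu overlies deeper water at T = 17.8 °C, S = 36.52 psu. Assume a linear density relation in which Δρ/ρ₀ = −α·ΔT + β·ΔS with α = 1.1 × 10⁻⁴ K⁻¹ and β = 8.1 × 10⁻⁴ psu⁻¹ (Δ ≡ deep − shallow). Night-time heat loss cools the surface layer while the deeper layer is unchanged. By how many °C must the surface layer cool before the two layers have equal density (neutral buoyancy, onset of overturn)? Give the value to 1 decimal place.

4.4 °C

Neutral buoyancy requires Δρ = 0, i.e. −α(T_deep − T_surf′) + β(S_deep − S_surf) = 0.
T_surf′ = T_deep − (β/α)·ΔS = 17.8 − (8.1 × 10⁻⁴/1.1 × 10⁻⁴)·(+0.93) = 10.952 °C.
Cooling required: 15.4 − (10.952) = 4.448 °C.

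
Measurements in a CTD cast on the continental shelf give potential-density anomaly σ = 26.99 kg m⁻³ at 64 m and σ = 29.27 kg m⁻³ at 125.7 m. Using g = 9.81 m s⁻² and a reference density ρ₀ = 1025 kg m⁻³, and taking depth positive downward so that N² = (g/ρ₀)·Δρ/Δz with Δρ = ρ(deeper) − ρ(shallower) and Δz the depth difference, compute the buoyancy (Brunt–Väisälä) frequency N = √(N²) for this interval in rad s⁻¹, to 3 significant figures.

0.0188 rad s⁻¹

Δρ = 1029.27 − 1026.99 = 2.28 kg m⁻³ over Δz = 125.7 − 64 = 61.7 m.
N² = (9.81/1025) × (2.28/61.7) = 3.5367 × 10⁻⁴ s⁻².
N = √(3.5367 × 10⁻⁴) = 0.018806 rad s⁻¹ ≈ 0.0188 rad s⁻¹.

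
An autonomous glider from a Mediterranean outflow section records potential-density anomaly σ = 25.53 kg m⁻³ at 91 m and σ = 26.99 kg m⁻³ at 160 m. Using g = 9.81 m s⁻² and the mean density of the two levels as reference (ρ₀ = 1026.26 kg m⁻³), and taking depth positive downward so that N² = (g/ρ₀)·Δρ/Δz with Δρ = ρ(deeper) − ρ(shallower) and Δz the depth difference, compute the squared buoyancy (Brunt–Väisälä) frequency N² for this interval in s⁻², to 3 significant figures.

2.02 × 10⁻⁴ s⁻²

Δρ = 1026.99 − 1025.53 = 1.46 kg m⁻³ over Δz = 160 − 91 = 69 m.
N² = (9.81/1026.26) × (1.46/69) = 2.0226 × 10⁻⁴ s⁻² ≈ 2.02 × 10⁻⁴ s⁻².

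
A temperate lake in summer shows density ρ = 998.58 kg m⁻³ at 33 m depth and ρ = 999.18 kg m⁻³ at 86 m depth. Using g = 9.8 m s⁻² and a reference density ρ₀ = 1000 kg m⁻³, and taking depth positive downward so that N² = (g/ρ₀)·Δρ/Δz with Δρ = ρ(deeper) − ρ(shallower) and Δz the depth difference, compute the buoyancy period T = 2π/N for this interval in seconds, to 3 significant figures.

597 s

Δρ = 999.18 − 998.58 = 0.60 kg m⁻³ over Δz = 86 − 33 = 53 m.
N² = (9.8/1000) × (0.60/53) = 1.1094 × 10⁻⁴ s⁻².
N = √(1.1094 × 10⁻⁴) = 0.010533 rad s⁻¹, so T = 2π/N = 596.52 s ≈ 597 s.
Since Δρ > 0 the layer is stably stratified.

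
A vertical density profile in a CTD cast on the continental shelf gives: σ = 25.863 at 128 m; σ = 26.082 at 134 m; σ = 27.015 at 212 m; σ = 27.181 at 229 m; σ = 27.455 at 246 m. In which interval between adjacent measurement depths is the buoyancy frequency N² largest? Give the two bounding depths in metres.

Compute the density gradient over each adjacent pair:
  128–134 m: Δρ/Δz = 0.219/6 = 0.036 kg m⁻⁴
  134–212 m: Δρ/Δz = 0.933/78 = 0.012 kg m⁻⁴
  212–229 m: Δρ/Δz = 0.166/17 = 9.8 × 10⁻³ kg m⁻⁴
  229–246 m: Δρ/Δz = 0.274/17 = 0.016 kg m⁻⁴
The largest gradient is in the 128–134 m interval — the pycnocline.

128–134 m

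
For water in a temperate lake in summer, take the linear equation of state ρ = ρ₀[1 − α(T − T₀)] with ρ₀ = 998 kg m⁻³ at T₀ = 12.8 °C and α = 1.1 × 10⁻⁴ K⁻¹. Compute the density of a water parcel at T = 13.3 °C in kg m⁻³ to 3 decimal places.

997.945 kg m⁻³

T − T₀ = +0.5 K.
Bracket = 1 − α·(+0.5) = 1 + (-5.50 × 10⁻⁵) = 0.9999450.
ρ = 998 × 0.9999450 = 997.945 kg m⁻³.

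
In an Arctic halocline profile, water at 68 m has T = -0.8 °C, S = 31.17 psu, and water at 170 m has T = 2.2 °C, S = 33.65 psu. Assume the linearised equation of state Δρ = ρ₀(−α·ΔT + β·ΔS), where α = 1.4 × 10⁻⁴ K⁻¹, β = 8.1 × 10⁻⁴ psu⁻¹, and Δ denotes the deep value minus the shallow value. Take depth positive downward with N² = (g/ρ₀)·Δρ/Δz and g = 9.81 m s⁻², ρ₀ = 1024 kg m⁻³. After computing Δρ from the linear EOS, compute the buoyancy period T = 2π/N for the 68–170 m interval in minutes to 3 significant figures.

8.47 min

ΔT = +3.0 K, ΔS = +2.48 psu (deep − shallow).
Δρ/ρ₀ = −αΔT + βΔS = -4.20 × 10⁻⁴ + 2.0088 × 10⁻³ = 1.5888 × 10⁻³, so Δρ ≈ 1.627 kg m⁻³.
N² = (g/ρ₀)·Δρ/Δz = g·(Δρ/ρ₀)/Δz = 9.81 × 1.5888 × 10⁻³ / 102 = 1.5281 × 10⁻⁴ s⁻².
N = √(1.5281 × 10⁻⁴) = 0.012362 rad s⁻¹ → T = 2π/N = 508.27 s = 8.4712 min ≈ 8.47 min.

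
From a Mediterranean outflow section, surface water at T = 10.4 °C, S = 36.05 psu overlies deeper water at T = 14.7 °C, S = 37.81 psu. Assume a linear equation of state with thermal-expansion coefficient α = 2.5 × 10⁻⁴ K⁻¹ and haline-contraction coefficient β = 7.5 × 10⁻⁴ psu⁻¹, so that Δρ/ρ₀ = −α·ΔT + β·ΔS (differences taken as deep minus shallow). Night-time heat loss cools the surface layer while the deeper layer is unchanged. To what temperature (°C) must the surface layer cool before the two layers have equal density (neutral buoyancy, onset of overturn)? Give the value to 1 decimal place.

9.4 °C

Neutral buoyancy requires Δρ = 0, i.e. −α(T_deep − T_surf′) + β(S_deep − S_surf) = 0.
T_surf′ = T_deep − (β/α)·ΔS = 14.7 − (7.5 × 10⁻⁴/2.5 × 10⁻⁴)·(+1.76) = 9.420 °C.
Cooling required: 10.4 − (9.420) = 0.980 °C.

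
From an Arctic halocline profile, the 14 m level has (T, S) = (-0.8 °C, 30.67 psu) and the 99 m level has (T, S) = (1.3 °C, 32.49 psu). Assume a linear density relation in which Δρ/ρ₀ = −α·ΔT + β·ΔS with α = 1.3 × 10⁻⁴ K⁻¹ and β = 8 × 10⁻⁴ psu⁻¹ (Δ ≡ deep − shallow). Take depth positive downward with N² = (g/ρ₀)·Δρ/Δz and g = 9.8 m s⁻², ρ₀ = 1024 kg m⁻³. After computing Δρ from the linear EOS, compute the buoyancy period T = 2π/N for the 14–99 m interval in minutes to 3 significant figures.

8.97 min

ΔT = +2.1 K, ΔS = +1.82 psu (deep − shallow).
Δρ/ρ₀ = −αΔT + βΔS = -2.73 × 10⁻⁴ + 1.456 × 10⁻³ = 1.183 × 10⁻³, so Δρ ≈ 1.211 kg m⁻³.
N² = (g/ρ₀)·Δρ/Δz = g·(Δρ/ρ₀)/Δz = 9.8 × 1.183 × 10⁻³ / 85 = 1.3639 × 10⁻⁴ s⁻².
N = √(1.3639 × 10⁻⁴) = 0.011679 rad s⁻¹ → T = 2π/N = 537.99 s = 8.9665 min ≈ 8.97 min.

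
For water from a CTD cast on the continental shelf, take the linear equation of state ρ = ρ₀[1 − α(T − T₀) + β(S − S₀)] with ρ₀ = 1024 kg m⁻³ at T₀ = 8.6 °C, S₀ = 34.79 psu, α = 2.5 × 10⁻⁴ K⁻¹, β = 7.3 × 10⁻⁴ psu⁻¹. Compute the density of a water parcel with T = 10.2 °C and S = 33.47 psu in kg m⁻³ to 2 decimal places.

T − T₀ = +1.6 K, S − S₀ = -1.32 psu.
Bracket = 1 − α·(+1.6) + β·(-1.32) = 1 + (-1.3636 × 10⁻³) = 0.9986364.
ρ = 1024 × 0.9986364 = 1022.60 kg m⁻³.

1022.60 kg m⁻³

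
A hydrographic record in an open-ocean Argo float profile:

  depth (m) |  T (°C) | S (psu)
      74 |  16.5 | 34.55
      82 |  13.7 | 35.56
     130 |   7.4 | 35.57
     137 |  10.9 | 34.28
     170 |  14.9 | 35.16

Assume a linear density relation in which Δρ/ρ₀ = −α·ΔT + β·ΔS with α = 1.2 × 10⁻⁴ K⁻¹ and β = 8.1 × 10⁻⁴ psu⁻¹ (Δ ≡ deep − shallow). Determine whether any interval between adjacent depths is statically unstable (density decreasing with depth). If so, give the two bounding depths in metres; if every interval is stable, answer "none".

Evaluate Δρ/ρ₀ = −αΔT + βΔS across each adjacent pair:
  74–82 m: −αΔT+βΔS = −(1.2 × 10⁻⁴)(-2.8)+(8.1 × 10⁻⁴)(+1.01) = 1.2 × 10⁻³ → stable
  82–130 m: −αΔT+βΔS = −(1.2 × 10⁻⁴)(-6.3)+(8.1 × 10⁻⁴)(+0.01) = 7.6 × 10⁻⁴ → stable
  130–137 m: −αΔT+βΔS = −(1.2 × 10⁻⁴)(+3.5)+(8.1 × 10⁻⁴)(-1.29) = -1.5 × 10⁻³ → UNSTABLE
  137–170 m: −αΔT+βΔS = −(1.2 × 10⁻⁴)(+4.0)+(8.1 × 10⁻⁴)(+0.88) = 2.3 × 10⁻⁴ → stable
The 130–137 m interval has Δρ < 0: lighter water underlies denser water.

130–137 m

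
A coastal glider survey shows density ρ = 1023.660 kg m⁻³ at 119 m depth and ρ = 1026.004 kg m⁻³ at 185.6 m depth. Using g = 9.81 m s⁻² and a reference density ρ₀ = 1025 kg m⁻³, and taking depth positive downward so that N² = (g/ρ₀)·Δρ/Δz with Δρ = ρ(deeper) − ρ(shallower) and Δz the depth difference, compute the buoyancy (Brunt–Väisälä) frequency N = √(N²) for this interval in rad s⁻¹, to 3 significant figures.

Δρ = 1026.004 − 1023.660 = 2.344 kg m⁻³ over Δz = 185.6 − 119 = 66.6 m.
N² = (9.81/1025) × (2.344/66.6) = 3.3684 × 10⁻⁴ s⁻².
N = √(3.3684 × 10⁻⁴) = 0.018353 rad s⁻¹ ≈ 0.0184 rad s⁻¹.
A positive N² confirms static stability across the interval.

0.0184 rad s⁻¹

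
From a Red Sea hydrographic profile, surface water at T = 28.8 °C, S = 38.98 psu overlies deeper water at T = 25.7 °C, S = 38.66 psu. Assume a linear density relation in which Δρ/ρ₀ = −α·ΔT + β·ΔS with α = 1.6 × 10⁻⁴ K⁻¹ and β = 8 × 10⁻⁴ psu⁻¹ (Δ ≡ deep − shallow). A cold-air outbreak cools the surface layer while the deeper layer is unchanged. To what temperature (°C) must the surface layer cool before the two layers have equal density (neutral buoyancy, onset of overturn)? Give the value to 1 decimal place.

27.3 °C

Neutral buoyancy requires Δρ = 0, i.e. −α(T_deep − T_surf′) + β(S_deep − S_surf) = 0.
T_surf′ = T_deep − (β/α)·ΔS = 25.7 − (8 × 10⁻⁴/1.6 × 10⁻⁴)·(-0.32) = 27.300 °C.
Cooling required: 28.8 − (27.300) = 1.500 °C.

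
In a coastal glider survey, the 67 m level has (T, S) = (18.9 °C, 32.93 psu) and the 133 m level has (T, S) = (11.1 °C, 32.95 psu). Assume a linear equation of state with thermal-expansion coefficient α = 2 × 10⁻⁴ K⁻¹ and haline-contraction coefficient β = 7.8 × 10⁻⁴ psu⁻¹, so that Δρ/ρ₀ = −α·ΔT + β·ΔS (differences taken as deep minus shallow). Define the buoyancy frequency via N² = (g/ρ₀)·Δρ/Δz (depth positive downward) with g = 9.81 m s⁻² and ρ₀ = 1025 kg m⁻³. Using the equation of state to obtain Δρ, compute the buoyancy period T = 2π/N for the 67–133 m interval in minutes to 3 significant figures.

6.84 min

ΔT = -7.8 K, ΔS = +0.02 psu (deep − shallow).
Δρ/ρ₀ = −αΔT + βΔS = 1.56 × 10⁻³ + 1.56 × 10⁻⁵ = 1.5756 × 10⁻³, so Δρ ≈ 1.615 kg m⁻³.
N² = (g/ρ₀)·Δρ/Δz = g·(Δρ/ρ₀)/Δz = 9.81 × 1.5756 × 10⁻³ / 66 = 2.3419 × 10⁻⁴ s⁻².
N = √(2.3419 × 10⁻⁴) = 0.015303 rad s⁻¹ → T = 2π/N = 410.59 s = 6.8432 min ≈ 6.84 min.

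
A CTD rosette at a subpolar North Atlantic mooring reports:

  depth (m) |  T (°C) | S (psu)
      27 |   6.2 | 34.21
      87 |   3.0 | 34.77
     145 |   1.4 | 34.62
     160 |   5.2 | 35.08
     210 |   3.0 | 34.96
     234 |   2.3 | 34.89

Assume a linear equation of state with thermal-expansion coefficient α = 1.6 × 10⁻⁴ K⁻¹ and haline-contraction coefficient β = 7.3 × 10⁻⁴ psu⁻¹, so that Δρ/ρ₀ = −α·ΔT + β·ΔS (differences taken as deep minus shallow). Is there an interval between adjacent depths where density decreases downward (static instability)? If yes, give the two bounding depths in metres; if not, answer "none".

145–160 m

Evaluate Δρ/ρ₀ = −αΔT + βΔS across each adjacent pair:
  27–87 m: −αΔT+βΔS = −(1.6 × 10⁻⁴)(-3.2)+(7.3 × 10⁻⁴)(+0.56) = 9.2 × 10⁻⁴ → stable
  87–145 m: −αΔT+βΔS = −(1.6 × 10⁻⁴)(-1.6)+(7.3 × 10⁻⁴)(-0.15) = 1.5 × 10⁻⁴ → stable
  145–160 m: −αΔT+βΔS = −(1.6 × 10⁻⁴)(+3.8)+(7.3 × 10⁻⁴)(+0.46) = -2.7 × 10⁻⁴ → UNSTABLE
  160–210 m: −αΔT+βΔS = −(1.6 × 10⁻⁴)(-2.2)+(7.3 × 10⁻⁴)(-0.12) = 2.6 × 10⁻⁴ → stable
  210–234 m: −αΔT+βΔS = −(1.6 × 10⁻⁴)(-0.7)+(7.3 × 10⁻⁴)(-0.07) = 6.1 × 10⁻⁵ → stable
The 145–160 m interval has Δρ < 0: lighter water underlies denser water.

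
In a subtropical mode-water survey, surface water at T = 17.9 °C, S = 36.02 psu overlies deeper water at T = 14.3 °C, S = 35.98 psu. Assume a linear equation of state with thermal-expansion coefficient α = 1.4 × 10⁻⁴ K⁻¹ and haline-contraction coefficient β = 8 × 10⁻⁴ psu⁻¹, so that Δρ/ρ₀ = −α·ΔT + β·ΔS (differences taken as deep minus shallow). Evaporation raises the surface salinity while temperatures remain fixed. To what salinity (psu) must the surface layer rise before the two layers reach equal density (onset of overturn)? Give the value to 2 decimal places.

36.61 psu

Neutral buoyancy requires −α(T_deep − T_surf) + β(S_deep − S_surf′) = 0.
S_surf′ = S_deep − (α/β)·ΔT = 35.98 − (1.4 × 10⁻⁴/8 × 10⁻⁴)·(-3.6) = 36.6100 psu.
Increase required: 36.6100 − 36.02 = 0.5900 psu.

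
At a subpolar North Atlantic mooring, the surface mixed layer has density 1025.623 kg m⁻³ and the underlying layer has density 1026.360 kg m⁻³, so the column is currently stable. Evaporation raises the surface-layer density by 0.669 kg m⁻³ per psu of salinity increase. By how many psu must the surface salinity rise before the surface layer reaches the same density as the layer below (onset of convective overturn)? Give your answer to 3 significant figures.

1.10 psu

Density deficit of the surface layer: 1026.360 − 1025.623 = 0.737 kg m⁻³.
Required change = 0.737 / 0.669 = 1.10 psu.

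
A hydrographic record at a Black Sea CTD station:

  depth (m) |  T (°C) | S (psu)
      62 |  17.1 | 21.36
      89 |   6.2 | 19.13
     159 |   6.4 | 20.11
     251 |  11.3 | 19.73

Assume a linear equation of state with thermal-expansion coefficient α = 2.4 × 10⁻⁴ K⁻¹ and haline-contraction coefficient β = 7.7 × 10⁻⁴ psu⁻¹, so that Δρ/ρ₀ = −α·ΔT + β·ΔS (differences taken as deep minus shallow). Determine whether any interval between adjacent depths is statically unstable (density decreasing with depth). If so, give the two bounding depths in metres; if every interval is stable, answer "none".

Evaluate Δρ/ρ₀ = −αΔT + βΔS across each adjacent pair:
  62–89 m: −αΔT+βΔS = −(2.4 × 10⁻⁴)(-10.9)+(7.7 × 10⁻⁴)(-2.23) = 9.0 × 10⁻⁴ → stable
  89–159 m: −αΔT+βΔS = −(2.4 × 10⁻⁴)(+0.2)+(7.7 × 10⁻⁴)(+0.98) = 7.1 × 10⁻⁴ → stable
  159–251 m: −αΔT+βΔS = −(2.4 × 10⁻⁴)(+4.9)+(7.7 × 10⁻⁴)(-0.38) = -1.5 × 10⁻³ → UNSTABLE
The 159–251 m interval has Δρ < 0: lighter water underlies denser water.

159–251 m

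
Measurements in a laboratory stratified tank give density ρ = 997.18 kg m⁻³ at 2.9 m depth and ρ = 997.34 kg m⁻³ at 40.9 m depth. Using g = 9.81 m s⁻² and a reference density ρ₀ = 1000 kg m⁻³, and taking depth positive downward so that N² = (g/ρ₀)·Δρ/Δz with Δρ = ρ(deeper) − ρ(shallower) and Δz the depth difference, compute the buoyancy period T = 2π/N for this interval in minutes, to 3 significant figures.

Δρ = 997.34 − 997.18 = 0.16 kg m⁻³ over Δz = 40.9 − 2.9 = 38 m.
N² = (9.81/1000) × (0.16/38) = 4.1305 × 10⁻⁵ s⁻².
N = √(4.1305 × 10⁻⁵) = 6.4269 × 10⁻³ rad s⁻¹, so T = 2π/N = 977.64 s = 16.294 min ≈ 16.3 min.

16.3 min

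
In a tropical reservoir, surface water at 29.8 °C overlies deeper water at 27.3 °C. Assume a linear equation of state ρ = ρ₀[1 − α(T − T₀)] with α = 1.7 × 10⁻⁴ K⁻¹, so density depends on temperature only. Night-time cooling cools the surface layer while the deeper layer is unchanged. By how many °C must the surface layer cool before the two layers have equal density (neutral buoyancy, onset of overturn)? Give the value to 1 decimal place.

2.5 °C

With temperature the only control, equal density requires T_surf′ = T_deep.
T_surf′ = 27.3 °C.
Cooling required: 29.8 − 27.3 = 2.5 °C.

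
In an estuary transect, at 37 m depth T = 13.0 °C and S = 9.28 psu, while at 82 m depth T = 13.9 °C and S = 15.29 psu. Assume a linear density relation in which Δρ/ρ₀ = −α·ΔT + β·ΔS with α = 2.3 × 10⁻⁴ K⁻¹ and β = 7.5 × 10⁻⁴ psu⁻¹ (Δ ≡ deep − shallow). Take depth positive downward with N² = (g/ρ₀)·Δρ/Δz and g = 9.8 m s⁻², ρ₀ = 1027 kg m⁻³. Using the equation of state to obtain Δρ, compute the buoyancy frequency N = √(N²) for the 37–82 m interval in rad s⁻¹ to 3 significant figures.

ΔT = +0.9 K, ΔS = +6.01 psu (deep − shallow).
Δρ/ρ₀ = −αΔT + βΔS = -2.07 × 10⁻⁴ + 4.5075 × 10⁻³ = 4.3005 × 10⁻³, so Δρ ≈ 4.417 kg m⁻³.
N² = (g/ρ₀)·Δρ/Δz = g·(Δρ/ρ₀)/Δz = 9.8 × 4.3005 × 10⁻³ / 45 = 9.3655 × 10⁻⁴ s⁻².
N = √(9.3655 × 10⁻⁴) = 0.030603 rad s⁻¹ ≈ 0.0306 rad s⁻¹.

0.0306 rad s⁻¹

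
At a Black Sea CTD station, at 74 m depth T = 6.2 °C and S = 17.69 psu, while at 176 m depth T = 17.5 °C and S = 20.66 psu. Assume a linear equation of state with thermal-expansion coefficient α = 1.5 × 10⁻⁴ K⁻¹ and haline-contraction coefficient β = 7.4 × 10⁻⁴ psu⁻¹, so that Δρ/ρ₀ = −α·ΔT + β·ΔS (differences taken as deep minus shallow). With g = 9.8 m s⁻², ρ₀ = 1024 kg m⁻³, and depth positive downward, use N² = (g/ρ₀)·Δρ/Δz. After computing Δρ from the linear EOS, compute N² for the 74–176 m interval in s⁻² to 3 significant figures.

4.83 × 10⁻⁵ s⁻²

ΔT = +11.3 K, ΔS = +2.97 psu (deep − shallow).
Δρ/ρ₀ = −αΔT + βΔS = -1.695 × 10⁻³ + 2.1978 × 10⁻³ = 5.028 × 10⁻⁴, so Δρ ≈ 0.5149 kg m⁻³.
N² = (g/ρ₀)·Δρ/Δz = g·(Δρ/ρ₀)/Δz = 9.8 × 5.028 × 10⁻⁴ / 102 = 4.8308 × 10⁻⁵ s⁻² ≈ 4.83 × 10⁻⁵ s⁻².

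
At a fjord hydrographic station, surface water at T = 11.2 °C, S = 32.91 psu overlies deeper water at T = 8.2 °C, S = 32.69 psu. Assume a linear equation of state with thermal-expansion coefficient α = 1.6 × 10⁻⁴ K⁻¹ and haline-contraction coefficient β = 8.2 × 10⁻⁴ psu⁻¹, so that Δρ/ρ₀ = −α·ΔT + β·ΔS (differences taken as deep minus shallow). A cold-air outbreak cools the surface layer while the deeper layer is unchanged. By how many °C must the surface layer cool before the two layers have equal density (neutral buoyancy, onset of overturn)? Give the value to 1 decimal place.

Neutral buoyancy requires Δρ = 0, i.e. −α(T_deep − T_surf′) + β(S_deep − S_surf) = 0.
T_surf′ = T_deep − (β/α)·ΔS = 8.2 − (8.2 × 10⁻⁴/1.6 × 10⁻⁴)·(-0.22) = 9.327 °C.
Cooling required: 11.2 − (9.327) = 1.873 °C.

1.9 °C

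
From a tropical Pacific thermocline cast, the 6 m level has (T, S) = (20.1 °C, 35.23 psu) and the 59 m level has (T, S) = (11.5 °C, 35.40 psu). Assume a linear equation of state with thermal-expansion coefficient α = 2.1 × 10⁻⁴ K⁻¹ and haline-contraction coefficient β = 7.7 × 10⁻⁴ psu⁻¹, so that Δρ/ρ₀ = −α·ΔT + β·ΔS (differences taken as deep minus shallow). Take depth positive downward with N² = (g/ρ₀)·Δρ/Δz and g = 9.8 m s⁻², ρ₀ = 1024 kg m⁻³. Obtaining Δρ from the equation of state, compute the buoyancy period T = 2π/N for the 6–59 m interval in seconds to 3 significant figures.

ΔT = -8.6 K, ΔS = +0.17 psu (deep − shallow).
Δρ/ρ₀ = −αΔT + βΔS = 1.806 × 10⁻³ + 1.309 × 10⁻⁴ = 1.9369 × 10⁻³, so Δρ ≈ 1.983 kg m⁻³.
N² = (g/ρ₀)·Δρ/Δz = g·(Δρ/ρ₀)/Δz = 9.8 × 1.9369 × 10⁻³ / 53 = 3.5814 × 10⁻⁴ s⁻².
N = √(3.5814 × 10⁻⁴) = 0.018925 rad s⁻¹ → T = 2π/N = 332.00 s ≈ 332 s.

332 s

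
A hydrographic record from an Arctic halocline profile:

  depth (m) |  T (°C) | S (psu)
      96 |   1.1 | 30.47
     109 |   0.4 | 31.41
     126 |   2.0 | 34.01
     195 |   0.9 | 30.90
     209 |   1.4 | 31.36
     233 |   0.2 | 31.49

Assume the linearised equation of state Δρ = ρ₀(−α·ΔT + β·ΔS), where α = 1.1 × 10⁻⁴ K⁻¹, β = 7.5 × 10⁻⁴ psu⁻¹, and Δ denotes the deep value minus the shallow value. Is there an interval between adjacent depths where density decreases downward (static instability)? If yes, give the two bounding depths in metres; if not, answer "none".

126–195 m

Evaluate Δρ/ρ₀ = −αΔT + βΔS across each adjacent pair:
  96–109 m: −αΔT+βΔS = −(1.1 × 10⁻⁴)(-0.7)+(7.5 × 10⁻⁴)(+0.94) = 7.8 × 10⁻⁴ → stable
  109–126 m: −αΔT+βΔS = −(1.1 × 10⁻⁴)(+1.6)+(7.5 × 10⁻⁴)(+2.60) = 1.8 × 10⁻³ → stable
  126–195 m: −αΔT+βΔS = −(1.1 × 10⁻⁴)(-1.1)+(7.5 × 10⁻⁴)(-3.11) = -2.2 × 10⁻³ → UNSTABLE
  195–209 m: −αΔT+βΔS = −(1.1 × 10⁻⁴)(+0.5)+(7.5 × 10⁻⁴)(+0.46) = 2.9 × 10⁻⁴ → stable
  209–233 m: −αΔT+βΔS = −(1.1 × 10⁻⁴)(-1.2)+(7.5 × 10⁻⁴)(+0.13) = 2.3 × 10⁻⁴ → stable
The 126–195 m interval has Δρ < 0: lighter water underlies denser water.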